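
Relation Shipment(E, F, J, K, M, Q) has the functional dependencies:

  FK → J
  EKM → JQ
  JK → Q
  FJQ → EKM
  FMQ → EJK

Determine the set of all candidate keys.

{F, K}; {F, J, Q}; {F, M, Q}

Attribute F never appears on the right-hand side of any dependency, so F must belong to every candidate key.
{F}⁺ = {F}, which is not all of the schema, so we must add further attributes.
{F, K}⁺: FK→J adds J; JK→Q adds Q; FJQ→EKM adds E, M → {E, F, J, K, M, Q}.
{F, J, Q}⁺: FJQ→EKM adds E, K, M → {E, F, J, K, M, Q}.
{F, M, Q}⁺: FMQ→EJK adds E, J, K → {E, F, J, K, M, Q}.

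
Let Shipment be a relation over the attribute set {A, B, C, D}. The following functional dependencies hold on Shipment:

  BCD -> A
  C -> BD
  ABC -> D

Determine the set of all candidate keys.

Attribute C never appears on the right-hand side of any dependency, so C must belong to every candidate key.
{C}⁺ = {A, B, C, D}, which is all of the schema, so {C} is the only candidate key.

(C)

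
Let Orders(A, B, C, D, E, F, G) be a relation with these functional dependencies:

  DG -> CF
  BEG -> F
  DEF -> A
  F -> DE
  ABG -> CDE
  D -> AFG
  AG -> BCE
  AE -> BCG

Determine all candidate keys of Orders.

D, F, AE, AG, BEG

{D}⁺: D→AFG adds A, F, G; AG→BCE adds B, C, E → {A, B, C, D, E, F, G}.
{F}⁺: F→DE adds D, E; D→AFG adds A, G; AG→BCE adds B, C → {A, B, C, D, E, F, G}.
{A, E}⁺: AE→BCG adds B, C, G; BEG→F adds F; F→DE adds D → {A, B, C, D, E, F, G}. Minimal: {E}⁺ = {E}; {A}⁺ = {A} — none reach the full schema.
{A, G}⁺: AG→BCE adds B, C, E; BEG→F adds F; F→DE adds D → {A, B, C, D, E, F, G}. Minimal: {G}⁺ = {G}; {A}⁺ = {A} — none reach the full schema.
{B, E, G}⁺: BEG→F adds F; F→DE adds D; D→AFG adds A; AG→BCE adds C → {A, B, C, D, E, F, G}. Minimal: {E, G}⁺ = {E, G}; {B, G}⁺ = {B, G}; {B, E}⁺ = {B, E} — none reach the full schema.
Any other superkey contains one of these as a subset, so there are no further candidate keys.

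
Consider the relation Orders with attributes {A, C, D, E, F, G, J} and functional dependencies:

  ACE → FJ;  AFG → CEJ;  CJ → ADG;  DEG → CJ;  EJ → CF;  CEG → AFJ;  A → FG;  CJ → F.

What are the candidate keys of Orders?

(A), (C, J), (E, J), (C, E, G), (D, E, G)

{A}⁺: A→FG adds F, G; AFG→CEJ adds C, E, J; CJ→ADG adds D → {A, C, D, E, F, G, J}.
{C, J}⁺: CJ→ADG adds A, D, G; A→FG adds F; AFG→CEJ adds E → {A, C, D, E, F, G, J}.
{E, J}⁺: EJ→CF adds C, F; CJ→ADG adds A, D, G → {A, C, D, E, F, G, J}.
{C, E, G}⁺: CEG→AFJ adds A, F, J; CJ→ADG adds D → {A, C, D, E, F, G, J}.
{D, E, G}⁺: DEG→CJ adds C, J; EJ→CF adds F; CEG→AFJ adds A → {A, C, D, E, F, G, J}.
Any other superkey contains one of these as a subset, so there are no further candidate keys.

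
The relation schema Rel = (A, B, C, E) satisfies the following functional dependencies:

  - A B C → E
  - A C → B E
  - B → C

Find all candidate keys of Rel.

{A, B}⁺: B→C adds C; ABC→E adds E → {A, B, C, E}. Minimal: {B}⁺ = {B, C}; {A}⁺ = {A} — none reach the full schema.
{A, C}⁺: AC→BE adds B, E → {A, B, C, E}. Minimal: {C}⁺ = {C}; {A}⁺ = {A} — none reach the full schema.

(A, B), (A, C)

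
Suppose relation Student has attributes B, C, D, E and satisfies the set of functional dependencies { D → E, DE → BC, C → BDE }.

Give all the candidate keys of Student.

{C}⁺: C→BDE adds B, D, E → {B, C, D, E}.
{D}⁺: D→E adds E; DE→BC adds B, C → {B, C, D, E}.
Any other superkey contains one of these as a subset, so there are no further candidate keys.

{C}, {D}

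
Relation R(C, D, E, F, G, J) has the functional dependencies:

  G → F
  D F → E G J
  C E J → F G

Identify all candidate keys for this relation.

CDF, CDG, CDEJ

{C, D, F}⁺: DF→EGJ adds E, G, J → {C, D, E, F, G, J}. Minimal: {D, F}⁺ = {D, E, F, G, J}; {C, F}⁺ = {C, F}; {C, D}⁺ = {C, D} — none reach the full schema.
{C, D, G}⁺: G→F adds F; DF→EGJ adds E, J → {C, D, E, F, G, J}. Minimal: {D, G}⁺ = {D, E, F, G, J}; {C, G}⁺ = {C, F, G}; {C, D}⁺ = {C, D} — none reach the full schema.
{C, D, E, J}⁺: CEJ→FG adds F, G → {C, D, E, F, G, J}. Minimal: {D, E, J}⁺ = {D, E, J}; {C, E, J}⁺ = {C, E, F, G, J}; {C, D, J}⁺ = {C, D, J}; … — none reach the full schema.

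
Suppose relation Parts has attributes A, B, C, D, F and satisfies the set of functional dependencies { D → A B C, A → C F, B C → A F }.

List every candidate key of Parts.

{D}⁺: D→ABC adds A, B, C; A→CF adds F → {A, B, C, D, F}.
No other minimal superkey exists.

{D}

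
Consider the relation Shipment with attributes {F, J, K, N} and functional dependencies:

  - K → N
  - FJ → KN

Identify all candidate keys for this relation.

(F, J)

Attributes F, J never appear on any right-hand side, so every candidate key must contain {F, J}.
{F, J}⁺ = {F, J, K, N}, which is all of the schema, so {F, J} is the only candidate key.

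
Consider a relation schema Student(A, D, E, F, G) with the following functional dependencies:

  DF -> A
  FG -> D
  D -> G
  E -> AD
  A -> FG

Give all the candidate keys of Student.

{E}

{E}⁺: E→AD adds A, D; A→FG adds F, G → {A, D, E, F, G}.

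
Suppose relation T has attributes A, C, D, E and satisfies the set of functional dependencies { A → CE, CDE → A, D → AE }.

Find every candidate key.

{D}

Attribute D never appears on the right-hand side of any dependency, so D must belong to every candidate key.
{D}⁺ = {A, C, D, E}, which is all of the schema, so {D} is the only candidate key.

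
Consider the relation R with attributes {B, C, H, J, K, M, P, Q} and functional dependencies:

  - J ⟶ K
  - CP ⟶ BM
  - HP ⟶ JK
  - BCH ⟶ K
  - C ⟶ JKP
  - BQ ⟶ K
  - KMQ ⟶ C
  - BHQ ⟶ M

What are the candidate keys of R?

{B, H, Q}, {C, H, Q}, {H, J, M, Q}, {H, K, M, Q}, {H, M, P, Q}

Attributes H, Q never appear on any right-hand side, so every candidate key must contain {H, Q}.
{H, Q}⁺ = {H, Q}, which is not all of the schema, so we must add further attributes.
{B, H, Q}⁺: BQ→K adds K; BHQ→M adds M; KMQ→C adds C; C→JKP adds J, P → {B, C, H, J, K, M, P, Q}. Minimal: {H, Q}⁺ = {H, Q}; {B, Q}⁺ = {B, K, Q}; {B, H}⁺ = {B, H} — none reach the full schema.
{C, H, Q}⁺: C→JKP adds J, K, P; CP→BM adds B, M → {B, C, H, J, K, M, P, Q}. Minimal: {H, Q}⁺ = {H, Q}; {C, Q}⁺ = {B, C, J, K, M, P, Q}; {C, H}⁺ = {B, C, H, J, K, M, P} — none reach the full schema.
{H, J, M, Q}⁺: J→K adds K; KMQ→C adds C; C→JKP adds P; CP→BM adds B → {B, C, H, J, K, M, P, Q}. Minimal: {J, M, Q}⁺ = {B, C, J, K, M, P, Q}; {H, M, Q}⁺ = {H, M, Q}; {H, J, Q}⁺ = {H, J, K, Q}; … — none reach the full schema.
{H, K, M, Q}⁺: KMQ→C adds C; C→JKP adds J, P; CP→BM adds B → {B, C, H, J, K, M, P, Q}. Minimal: {K, M, Q}⁺ = {B, C, J, K, M, P, Q}; {H, M, Q}⁺ = {H, M, Q}; {H, K, Q}⁺ = {H, K, Q}; … — none reach the full schema.
{H, M, P, Q}⁺: HP→JK adds J, K; KMQ→C adds C; CP→BM adds B → {B, C, H, J, K, M, P, Q}. Minimal: {M, P, Q}⁺ = {M, P, Q}; {H, P, Q}⁺ = {H, J, K, P, Q}; {H, M, Q}⁺ = {H, M, Q}; … — none reach the full schema.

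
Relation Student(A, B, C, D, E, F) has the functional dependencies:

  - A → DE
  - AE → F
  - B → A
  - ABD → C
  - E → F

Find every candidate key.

Attribute B never appears on the right-hand side of any dependency, so B must belong to every candidate key.
{B}⁺ = {A, B, C, D, E, F}, which is all of the schema, so {B} is the only candidate key.

(B)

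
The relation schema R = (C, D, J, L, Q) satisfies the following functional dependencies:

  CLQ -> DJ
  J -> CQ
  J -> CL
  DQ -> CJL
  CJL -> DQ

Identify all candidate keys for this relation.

(J), (D, Q), (C, L, Q)

{J}⁺: J→CQ adds C, Q; J→CL adds L; CJL→DQ adds D → {C, D, J, L, Q}.
{D, Q}⁺: DQ→CJL adds C, J, L → {C, D, J, L, Q}. Minimal: {Q}⁺ = {Q}; {D}⁺ = {D} — none reach the full schema.
{C, L, Q}⁺: CLQ→DJ adds D, J → {C, D, J, L, Q}. Minimal: {L, Q}⁺ = {L, Q}; {C, Q}⁺ = {C, Q}; {C, L}⁺ = {C, L} — none reach the full schema.
Any other superkey contains one of these as a subset, so there are no further candidate keys.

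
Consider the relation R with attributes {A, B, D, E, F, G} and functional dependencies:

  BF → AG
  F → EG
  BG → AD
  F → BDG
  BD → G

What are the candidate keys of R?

Attribute F never appears on the right-hand side of any dependency, so F must belong to every candidate key.
{F}⁺ = {A, B, D, E, F, G}, which is all of the schema, so {F} is the only candidate key.

F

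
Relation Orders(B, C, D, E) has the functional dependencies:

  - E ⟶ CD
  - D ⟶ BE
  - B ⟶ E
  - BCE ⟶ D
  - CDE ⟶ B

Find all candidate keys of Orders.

{B}⁺: B→E adds E; E→CD adds C, D → {B, C, D, E}.
{D}⁺: D→BE adds B, E; E→CD adds C → {B, C, D, E}.
{E}⁺: E→CD adds C, D; D→BE adds B → {B, C, D, E}.

B, D, E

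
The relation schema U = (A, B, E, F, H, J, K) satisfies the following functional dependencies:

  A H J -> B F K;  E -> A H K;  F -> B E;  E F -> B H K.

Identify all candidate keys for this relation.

{E, J}; {F, J}; {A, H, J}

Attribute J never appears on the right-hand side of any dependency, so J must belong to every candidate key.
{J}⁺ = {J}, which is not all of the schema, so we must add further attributes.
{E, J}⁺: E→AHK adds A, H, K; AHJ→BFK adds B, F → {A, B, E, F, H, J, K}.
{F, J}⁺: F→BE adds B, E; EF→BHK adds H, K; E→AHK adds A → {A, B, E, F, H, J, K}.
{A, H, J}⁺: AHJ→BFK adds B, F, K; F→BE adds E → {A, B, E, F, H, J, K}.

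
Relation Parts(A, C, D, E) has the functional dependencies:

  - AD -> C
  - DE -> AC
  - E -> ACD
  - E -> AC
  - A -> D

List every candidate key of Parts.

{E}

{E}⁺: E→ACD adds A, C, D → {A, C, D, E}.
No other minimal superkey exists.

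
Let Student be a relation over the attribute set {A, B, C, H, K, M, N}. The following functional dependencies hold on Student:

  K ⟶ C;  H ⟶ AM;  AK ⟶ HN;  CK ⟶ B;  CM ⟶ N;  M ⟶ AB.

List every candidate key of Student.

{A, K}⁺: K→C adds C; AK→HN adds H, N; CK→B adds B; H→AM adds M → {A, B, C, H, K, M, N}. Minimal: {K}⁺ = {B, C, K}; {A}⁺ = {A} — none reach the full schema.
{H, K}⁺: K→C adds C; H→AM adds A, M; AK→HN adds N; CK→B adds B → {A, B, C, H, K, M, N}. Minimal: {K}⁺ = {B, C, K}; {H}⁺ = {A, B, H, M} — none reach the full schema.
{K, M}⁺: K→C adds C; CK→B adds B; CM→N adds N; M→AB adds A; AK→HN adds H → {A, B, C, H, K, M, N}. Minimal: {M}⁺ = {A, B, M}; {K}⁺ = {B, C, K} — none reach the full schema.
Any other superkey contains one of these as a subset, so there are no further candidate keys.

(A, K); (H, K); (K, M)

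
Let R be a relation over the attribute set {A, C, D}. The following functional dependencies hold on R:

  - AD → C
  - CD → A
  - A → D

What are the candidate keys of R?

{A}⁺: A→D adds D; AD→C adds C → {A, C, D}.
{C, D}⁺: CD→A adds A → {A, C, D}.

{A}, {C, D}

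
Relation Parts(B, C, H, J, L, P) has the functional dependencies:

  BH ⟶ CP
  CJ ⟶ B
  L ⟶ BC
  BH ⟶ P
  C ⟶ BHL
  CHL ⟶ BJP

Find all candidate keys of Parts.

(C), (L), (B, H)

{C}⁺: C→BHL adds B, H, L; CHL→BJP adds J, P → {B, C, H, J, L, P}.
{L}⁺: L→BC adds B, C; C→BHL adds H; CHL→BJP adds J, P → {B, C, H, J, L, P}.
{B, H}⁺: BH→CP adds C, P; C→BHL adds L; CHL→BJP adds J → {B, C, H, J, L, P}. Minimal: {H}⁺ = {H}; {B}⁺ = {B} — none reach the full schema.
Any other superkey contains one of these as a subset, so there are no further candidate keys.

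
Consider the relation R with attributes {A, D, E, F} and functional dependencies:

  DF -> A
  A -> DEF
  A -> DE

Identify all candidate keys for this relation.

{A}⁺: A→DEF adds D, E, F → {A, D, E, F}.
{D, F}⁺: DF→A adds A; A→DEF adds E → {A, D, E, F}.

A, DF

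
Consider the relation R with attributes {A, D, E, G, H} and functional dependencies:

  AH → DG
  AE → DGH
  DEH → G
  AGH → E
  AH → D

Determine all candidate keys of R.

(A, E), (A, H)

Attribute A never appears on the right-hand side of any dependency, so A must belong to every candidate key.
{A}⁺ = {A}, which is not all of the schema, so we must add further attributes.
{A, E}⁺: AE→DGH adds D, G, H → {A, D, E, G, H}.
{A, H}⁺: AH→DG adds D, G; AGH→E adds E → {A, D, E, G, H}.
Any other superkey contains one of these as a subset, so there are no further candidate keys.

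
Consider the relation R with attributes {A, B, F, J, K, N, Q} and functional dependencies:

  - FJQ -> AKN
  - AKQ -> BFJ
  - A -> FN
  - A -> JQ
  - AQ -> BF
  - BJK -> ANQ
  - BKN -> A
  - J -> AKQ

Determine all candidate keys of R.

{A}⁺: A→FN adds F, N; A→JQ adds J, Q; AQ→BF adds B; J→AKQ adds K → {A, B, F, J, K, N, Q}.
{J}⁺: J→AKQ adds A, K, Q; AKQ→BFJ adds B, F; A→FN adds N → {A, B, F, J, K, N, Q}.
{B, K, N}⁺: BKN→A adds A; A→FN adds F; A→JQ adds J, Q → {A, B, F, J, K, N, Q}. Minimal: {K, N}⁺ = {K, N}; {B, N}⁺ = {B, N}; {B, K}⁺ = {B, K} — none reach the full schema.
Any other superkey contains one of these as a subset, so there are no further candidate keys.

{A}, {J}, {B, K, N}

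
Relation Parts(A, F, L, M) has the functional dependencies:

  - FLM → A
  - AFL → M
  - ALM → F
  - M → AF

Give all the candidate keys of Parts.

{L, M}, {A, F, L}

Attribute L never appears on the right-hand side of any dependency, so L must belong to every candidate key.
{L}⁺ = {L}, which is not all of the schema, so we must add further attributes.
{L, M}⁺: M→AF adds A, F → {A, F, L, M}. Minimal: {M}⁺ = {A, F, M}; {L}⁺ = {L} — none reach the full schema.
{A, F, L}⁺: AFL→M adds M → {A, F, L, M}. Minimal: {F, L}⁺ = {F, L}; {A, L}⁺ = {A, L}; {A, F}⁺ = {A, F} — none reach the full schema.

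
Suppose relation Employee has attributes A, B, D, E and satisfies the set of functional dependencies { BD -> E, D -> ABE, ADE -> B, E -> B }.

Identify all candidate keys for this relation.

D

Attribute D never appears on the right-hand side of any dependency, so D must belong to every candidate key.
{D}⁺ = {A, B, D, E}, which is all of the schema, so {D} is the only candidate key.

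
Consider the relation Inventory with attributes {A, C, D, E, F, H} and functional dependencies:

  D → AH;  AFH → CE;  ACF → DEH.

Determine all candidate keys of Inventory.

{D, F}, {A, C, F}, {A, F, H}

Attribute F never appears on the right-hand side of any dependency, so F must belong to every candidate key.
{F}⁺ = {F}, which is not all of the schema, so we must add further attributes.
{D, F}⁺: D→AH adds A, H; AFH→CE adds C, E → {A, C, D, E, F, H}.
{A, C, F}⁺: ACF→DEH adds D, E, H → {A, C, D, E, F, H}.
{A, F, H}⁺: AFH→CE adds C, E; ACF→DEH adds D → {A, C, D, E, F, H}.
Any other superkey contains one of these as a subset, so there are no further candidate keys.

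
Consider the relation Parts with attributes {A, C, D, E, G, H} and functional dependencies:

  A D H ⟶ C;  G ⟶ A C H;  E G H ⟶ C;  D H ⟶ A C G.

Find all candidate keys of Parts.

DEG, DEH

Attributes D, E never appear on any right-hand side, so every candidate key must contain {D, E}.
{D, E}⁺ = {D, E}, which is not all of the schema, so we must add further attributes.
{D, E, G}⁺: G→ACH adds A, C, H → {A, C, D, E, G, H}. Minimal: {E, G}⁺ = {A, C, E, G, H}; {D, G}⁺ = {A, C, D, G, H}; {D, E}⁺ = {D, E} — none reach the full schema.
{D, E, H}⁺: DH→ACG adds A, C, G → {A, C, D, E, G, H}. Minimal: {E, H}⁺ = {E, H}; {D, H}⁺ = {A, C, D, G, H}; {D, E}⁺ = {D, E} — none reach the full schema.
Any other superkey contains one of these as a subset, so there are no further candidate keys.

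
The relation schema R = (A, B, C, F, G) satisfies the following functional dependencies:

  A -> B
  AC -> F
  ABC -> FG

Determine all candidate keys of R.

AC

Attributes A, C never appear on any right-hand side, so every candidate key must contain {A, C}.
{A, C}⁺ = {A, B, C, F, G}, which is all of the schema, so {A, C} is the only candidate key.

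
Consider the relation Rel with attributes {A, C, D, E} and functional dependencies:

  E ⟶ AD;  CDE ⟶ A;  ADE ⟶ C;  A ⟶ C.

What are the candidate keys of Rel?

(E)

Attribute E never appears on the right-hand side of any dependency, so E must belong to every candidate key.
{E}⁺ = {A, C, D, E}, which is all of the schema, so {E} is the only candidate key.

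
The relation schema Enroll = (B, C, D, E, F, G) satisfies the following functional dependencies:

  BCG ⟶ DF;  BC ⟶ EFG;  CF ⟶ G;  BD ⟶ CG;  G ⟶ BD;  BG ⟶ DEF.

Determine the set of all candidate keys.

{G}, {B, C}, {B, D}, {C, F}

{G}⁺: G→BD adds B, D; BG→DEF adds E, F; BD→CG adds C → {B, C, D, E, F, G}.
{B, C}⁺: BC→EFG adds E, F, G; G→BD adds D → {B, C, D, E, F, G}.
{B, D}⁺: BD→CG adds C, G; BG→DEF adds E, F → {B, C, D, E, F, G}.
{C, F}⁺: CF→G adds G; G→BD adds B, D; BG→DEF adds E → {B, C, D, E, F, G}.
Any other superkey contains one of these as a subset, so there are no further candidate keys.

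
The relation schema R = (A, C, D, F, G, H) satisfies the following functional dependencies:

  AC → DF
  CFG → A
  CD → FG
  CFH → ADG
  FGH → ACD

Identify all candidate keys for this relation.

Attribute H never appears on the right-hand side of any dependency, so H must belong to every candidate key.
{H}⁺ = {H}, which is not all of the schema, so we must add further attributes.
{A, C, H}⁺: AC→DF adds D, F; CD→FG adds G → {A, C, D, F, G, H}. Minimal: {C, H}⁺ = {C, H}; {A, H}⁺ = {A, H}; {A, C}⁺ = {A, C, D, F, G} — none reach the full schema.
{C, D, H}⁺: CD→FG adds F, G; CFH→ADG adds A → {A, C, D, F, G, H}. Minimal: {D, H}⁺ = {D, H}; {C, H}⁺ = {C, H}; {C, D}⁺ = {A, C, D, F, G} — none reach the full schema.
{C, F, H}⁺: CFH→ADG adds A, D, G → {A, C, D, F, G, H}. Minimal: {F, H}⁺ = {F, H}; {C, H}⁺ = {C, H}; {C, F}⁺ = {C, F} — none reach the full schema.
{F, G, H}⁺: FGH→ACD adds A, C, D → {A, C, D, F, G, H}. Minimal: {G, H}⁺ = {G, H}; {F, H}⁺ = {F, H}; {F, G}⁺ = {F, G} — none reach the full schema.
Any other superkey contains one of these as a subset, so there are no further candidate keys.

{A, C, H}, {C, D, H}, {C, F, H}, {F, G, H}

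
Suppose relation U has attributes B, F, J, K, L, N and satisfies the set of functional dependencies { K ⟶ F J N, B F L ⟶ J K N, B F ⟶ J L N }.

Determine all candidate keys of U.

Attribute B never appears on the right-hand side of any dependency, so B must belong to every candidate key.
{B}⁺ = {B}, which is not all of the schema, so we must add further attributes.
{B, F}⁺: BF→JLN adds J, L, N; BFL→JKN adds K → {B, F, J, K, L, N}. Minimal: {F}⁺ = {F}; {B}⁺ = {B} — none reach the full schema.
{B, K}⁺: K→FJN adds F, J, N; BF→JLN adds L → {B, F, J, K, L, N}. Minimal: {K}⁺ = {F, J, K, N}; {B}⁺ = {B} — none reach the full schema.
Any other superkey contains one of these as a subset, so there are no further candidate keys.

{B, F}, {B, K}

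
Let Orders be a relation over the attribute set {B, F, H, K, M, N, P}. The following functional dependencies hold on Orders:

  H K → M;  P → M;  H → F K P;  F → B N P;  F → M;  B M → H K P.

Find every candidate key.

{F}, {H}, {B, M}, {B, P}

{F}⁺: F→BNP adds B, N, P; F→M adds M; BM→HKP adds H, K → {B, F, H, K, M, N, P}.
{H}⁺: H→FKP adds F, K, P; F→BNP adds B, N; F→M adds M → {B, F, H, K, M, N, P}.
{B, M}⁺: BM→HKP adds H, K, P; H→FKP adds F; F→BNP adds N → {B, F, H, K, M, N, P}. Minimal: {M}⁺ = {M}; {B}⁺ = {B} — none reach the full schema.
{B, P}⁺: P→M adds M; BM→HKP adds H, K; H→FKP adds F; F→BNP adds N → {B, F, H, K, M, N, P}. Minimal: {P}⁺ = {M, P}; {B}⁺ = {B} — none reach the full schema.
Any other superkey contains one of these as a subset, so there are no further candidate keys.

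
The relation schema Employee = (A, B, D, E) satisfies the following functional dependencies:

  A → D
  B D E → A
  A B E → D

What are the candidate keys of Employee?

ABE, BDE

Attributes B, E never appear on any right-hand side, so every candidate key must contain {B, E}.
{B, E}⁺ = {B, E}, which is not all of the schema, so we must add further attributes.
{A, B, E}⁺: A→D adds D → {A, B, D, E}. Minimal: {B, E}⁺ = {B, E}; {A, E}⁺ = {A, D, E}; {A, B}⁺ = {A, B, D} — none reach the full schema.
{B, D, E}⁺: BDE→A adds A → {A, B, D, E}. Minimal: {D, E}⁺ = {D, E}; {B, E}⁺ = {B, E}; {B, D}⁺ = {B, D} — none reach the full schema.
Any other superkey contains one of these as a subset, so there are no further candidate keys.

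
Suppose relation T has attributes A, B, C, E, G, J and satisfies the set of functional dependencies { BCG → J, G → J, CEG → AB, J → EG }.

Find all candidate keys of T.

{C, G}⁺: G→J adds J; J→EG adds E; CEG→AB adds A, B → {A, B, C, E, G, J}. Minimal: {G}⁺ = {E, G, J}; {C}⁺ = {C} — none reach the full schema.
{C, J}⁺: J→EG adds E, G; CEG→AB adds A, B → {A, B, C, E, G, J}. Minimal: {J}⁺ = {E, G, J}; {C}⁺ = {C} — none reach the full schema.

CG; CJ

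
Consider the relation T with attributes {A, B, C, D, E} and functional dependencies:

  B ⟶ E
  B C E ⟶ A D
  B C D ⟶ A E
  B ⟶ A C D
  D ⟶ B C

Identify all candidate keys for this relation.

(B), (D)

{B}⁺: B→E adds E; B→ACD adds A, C, D → {A, B, C, D, E}.
{D}⁺: D→BC adds B, C; B→E adds E; BCE→AD adds A → {A, B, C, D, E}.
Any other superkey contains one of these as a subset, so there are no further candidate keys.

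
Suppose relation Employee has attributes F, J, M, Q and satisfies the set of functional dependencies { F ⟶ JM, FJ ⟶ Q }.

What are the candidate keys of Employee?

Attribute F never appears on the right-hand side of any dependency, so F must belong to every candidate key.
{F}⁺ = {F, J, M, Q}, which is all of the schema, so {F} is the only candidate key.

(F)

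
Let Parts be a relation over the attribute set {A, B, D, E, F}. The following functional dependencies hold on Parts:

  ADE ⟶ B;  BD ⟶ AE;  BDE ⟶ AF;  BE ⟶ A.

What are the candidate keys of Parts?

Attribute D never appears on the right-hand side of any dependency, so D must belong to every candidate key.
{D}⁺ = {D}, which is not all of the schema, so we must add further attributes.
{B, D}⁺: BD→AE adds A, E; BDE→AF adds F → {A, B, D, E, F}.
{A, D, E}⁺: ADE→B adds B; BDE→AF adds F → {A, B, D, E, F}.
Any other superkey contains one of these as a subset, so there are no further candidate keys.

{B, D}, {A, D, E}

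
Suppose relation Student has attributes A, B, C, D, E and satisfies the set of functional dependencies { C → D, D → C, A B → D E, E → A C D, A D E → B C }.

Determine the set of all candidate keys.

{E}⁺: E→ACD adds A, C, D; ADE→BC adds B → {A, B, C, D, E}.
{A, B}⁺: AB→DE adds D, E; E→ACD adds C → {A, B, C, D, E}. Minimal: {B}⁺ = {B}; {A}⁺ = {A} — none reach the full schema.
Any other superkey contains one of these as a subset, so there are no further candidate keys.

{E}; {A, B}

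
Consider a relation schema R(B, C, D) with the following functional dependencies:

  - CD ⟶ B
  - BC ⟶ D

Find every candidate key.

(B, C); (C, D)

Attribute C never appears on the right-hand side of any dependency, so C must belong to every candidate key.
{C}⁺ = {C}, which is not all of the schema, so we must add further attributes.
{B, C}⁺: BC→D adds D → {B, C, D}. Minimal: {C}⁺ = {C}; {B}⁺ = {B} — none reach the full schema.
{C, D}⁺: CD→B adds B → {B, C, D}. Minimal: {D}⁺ = {D}; {C}⁺ = {C} — none reach the full schema.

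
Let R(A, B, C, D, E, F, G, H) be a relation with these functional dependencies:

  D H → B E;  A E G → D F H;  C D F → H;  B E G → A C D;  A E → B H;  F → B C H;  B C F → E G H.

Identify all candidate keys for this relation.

{F}⁺: F→BCH adds B, C, H; BCF→EGH adds E, G; BEG→ACD adds A, D → {A, B, C, D, E, F, G, H}.
{A, E, G}⁺: AEG→DFH adds D, F, H; AE→BH adds B; F→BCH adds C → {A, B, C, D, E, F, G, H}. Minimal: {E, G}⁺ = {E, G}; {A, G}⁺ = {A, G}; {A, E}⁺ = {A, B, E, H} — none reach the full schema.
{B, E, G}⁺: BEG→ACD adds A, C, D; AE→BH adds H; AEG→DFH adds F → {A, B, C, D, E, F, G, H}. Minimal: {E, G}⁺ = {E, G}; {B, G}⁺ = {B, G}; {B, E}⁺ = {B, E} — none reach the full schema.
{D, G, H}⁺: DH→BE adds B, E; BEG→ACD adds A, C; AEG→DFH adds F → {A, B, C, D, E, F, G, H}. Minimal: {G, H}⁺ = {G, H}; {D, H}⁺ = {B, D, E, H}; {D, G}⁺ = {D, G} — none reach the full schema.
Any other superkey contains one of these as a subset, so there are no further candidate keys.

{F}, {A, E, G}, {B, E, G}, {D, G, H}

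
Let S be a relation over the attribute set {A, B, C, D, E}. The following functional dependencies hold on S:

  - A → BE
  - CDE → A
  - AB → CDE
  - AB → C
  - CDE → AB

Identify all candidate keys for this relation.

A; CDE

{A}⁺: A→BE adds B, E; AB→CDE adds C, D → {A, B, C, D, E}.
{C, D, E}⁺: CDE→A adds A; CDE→AB adds B → {A, B, C, D, E}. Minimal: {D, E}⁺ = {D, E}; {C, E}⁺ = {C, E}; {C, D}⁺ = {C, D} — none reach the full schema.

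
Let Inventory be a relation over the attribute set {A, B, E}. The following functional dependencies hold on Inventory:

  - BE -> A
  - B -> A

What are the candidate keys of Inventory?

{B, E}

Attributes B, E never appear on any right-hand side, so every candidate key must contain {B, E}.
{B, E}⁺ = {A, B, E}, which is all of the schema, so {B, E} is the only candidate key.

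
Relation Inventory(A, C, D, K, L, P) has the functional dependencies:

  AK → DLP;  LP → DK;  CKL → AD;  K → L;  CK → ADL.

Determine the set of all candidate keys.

{C, K}, {C, L, P}

{C, K}⁺: K→L adds L; CK→ADL adds A, D; AK→DLP adds P → {A, C, D, K, L, P}. Minimal: {K}⁺ = {K, L}; {C}⁺ = {C} — none reach the full schema.
{C, L, P}⁺: LP→DK adds D, K; CKL→AD adds A → {A, C, D, K, L, P}. Minimal: {L, P}⁺ = {D, K, L, P}; {C, P}⁺ = {C, P}; {C, L}⁺ = {C, L} — none reach the full schema.
Any other superkey contains one of these as a subset, so there are no further candidate keys.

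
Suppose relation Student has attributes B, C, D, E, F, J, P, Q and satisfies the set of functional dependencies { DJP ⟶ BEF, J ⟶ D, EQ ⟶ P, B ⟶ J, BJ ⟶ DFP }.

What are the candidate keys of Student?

Attributes C, Q never appear on any right-hand side, so every candidate key must contain {C, Q}.
{C, Q}⁺ = {C, Q}, which is not all of the schema, so we must add further attributes.
{B, C, Q}⁺: B→J adds J; BJ→DFP adds D, F, P; DJP→BEF adds E → {B, C, D, E, F, J, P, Q}.
{C, E, J, Q}⁺: J→D adds D; EQ→P adds P; DJP→BEF adds B, F → {B, C, D, E, F, J, P, Q}.
{C, J, P, Q}⁺: J→D adds D; DJP→BEF adds B, E, F → {B, C, D, E, F, J, P, Q}.
Any other superkey contains one of these as a subset, so there are no further candidate keys.

{B, C, Q}; {C, E, J, Q}; {C, J, P, Q}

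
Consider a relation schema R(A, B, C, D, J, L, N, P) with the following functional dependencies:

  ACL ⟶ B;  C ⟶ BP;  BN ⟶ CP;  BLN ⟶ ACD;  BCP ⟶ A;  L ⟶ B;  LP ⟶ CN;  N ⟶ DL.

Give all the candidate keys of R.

Attribute J never appears on the right-hand side of any dependency, so J must belong to every candidate key.
{J}⁺ = {J}, which is not all of the schema, so we must add further attributes.
{J, N}⁺: N→DL adds D, L; L→B adds B; BN→CP adds C, P; BLN→ACD adds A → {A, B, C, D, J, L, N, P}. Minimal: {N}⁺ = {A, B, C, D, L, N, P}; {J}⁺ = {J} — none reach the full schema.
{C, J, L}⁺: C→BP adds B, P; BCP→A adds A; LP→CN adds N; N→DL adds D → {A, B, C, D, J, L, N, P}. Minimal: {J, L}⁺ = {B, J, L}; {C, L}⁺ = {A, B, C, D, L, N, P}; {C, J}⁺ = {A, B, C, J, P} — none reach the full schema.
{J, L, P}⁺: L→B adds B; LP→CN adds C, N; N→DL adds D; BLN→ACD adds A → {A, B, C, D, J, L, N, P}. Minimal: {L, P}⁺ = {A, B, C, D, L, N, P}; {J, P}⁺ = {J, P}; {J, L}⁺ = {B, J, L} — none reach the full schema.

{J, N}, {C, J, L}, {J, L, P}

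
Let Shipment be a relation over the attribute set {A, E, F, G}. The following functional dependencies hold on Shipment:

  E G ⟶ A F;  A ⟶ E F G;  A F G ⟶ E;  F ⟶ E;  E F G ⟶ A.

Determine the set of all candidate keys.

{A}; {E, G}; {F, G}

{A}⁺: A→EFG adds E, F, G → {A, E, F, G}.
{E, G}⁺: EG→AF adds A, F → {A, E, F, G}. Minimal: {G}⁺ = {G}; {E}⁺ = {E} — none reach the full schema.
{F, G}⁺: F→E adds E; EFG→A adds A → {A, E, F, G}. Minimal: {G}⁺ = {G}; {F}⁺ = {E, F} — none reach the full schema.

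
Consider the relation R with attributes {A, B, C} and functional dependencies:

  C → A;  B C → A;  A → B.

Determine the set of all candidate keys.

C

Attribute C never appears on the right-hand side of any dependency, so C must belong to every candidate key.
{C}⁺ = {A, B, C}, which is all of the schema, so {C} is the only candidate key.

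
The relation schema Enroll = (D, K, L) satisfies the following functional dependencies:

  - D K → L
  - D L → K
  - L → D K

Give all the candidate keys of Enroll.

{L}, {D, K}

{L}⁺: L→DK adds D, K → {D, K, L}.
{D, K}⁺: DK→L adds L → {D, K, L}.
Any other superkey contains one of these as a subset, so there are no further candidate keys.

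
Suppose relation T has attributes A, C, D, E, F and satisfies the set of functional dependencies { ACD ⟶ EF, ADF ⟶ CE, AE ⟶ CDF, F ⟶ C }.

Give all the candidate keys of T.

Attribute A never appears on the right-hand side of any dependency, so A must belong to every candidate key.
{A}⁺ = {A}, which is not all of the schema, so we must add further attributes.
{A, E}⁺: AE→CDF adds C, D, F → {A, C, D, E, F}.
{A, C, D}⁺: ACD→EF adds E, F → {A, C, D, E, F}.
{A, D, F}⁺: ADF→CE adds C, E → {A, C, D, E, F}.
Any other superkey contains one of these as a subset, so there are no further candidate keys.

AE; ACD; ADF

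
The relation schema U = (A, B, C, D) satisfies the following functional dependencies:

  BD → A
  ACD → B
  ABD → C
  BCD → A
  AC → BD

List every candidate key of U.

{A, C}, {B, D}

{A, C}⁺: AC→BD adds B, D → {A, B, C, D}. Minimal: {C}⁺ = {C}; {A}⁺ = {A} — none reach the full schema.
{B, D}⁺: BD→A adds A; ABD→C adds C → {A, B, C, D}. Minimal: {D}⁺ = {D}; {B}⁺ = {B} — none reach the full schema.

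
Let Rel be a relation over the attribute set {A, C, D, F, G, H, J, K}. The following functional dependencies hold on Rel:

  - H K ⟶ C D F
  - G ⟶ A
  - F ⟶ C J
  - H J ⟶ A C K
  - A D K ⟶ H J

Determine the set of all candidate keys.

Attribute G never appears on the right-hand side of any dependency, so G must belong to every candidate key.
{G}⁺ = {A, G}, which is not all of the schema, so we must add further attributes.
{D, G, K}⁺: G→A adds A; ADK→HJ adds H, J; HK→CDF adds C, F → {A, C, D, F, G, H, J, K}. Minimal: {G, K}⁺ = {A, G, K}; {D, K}⁺ = {D, K}; {D, G}⁺ = {A, D, G} — none reach the full schema.
{F, G, H}⁺: G→A adds A; F→CJ adds C, J; HJ→ACK adds K; HK→CDF adds D → {A, C, D, F, G, H, J, K}. Minimal: {G, H}⁺ = {A, G, H}; {F, H}⁺ = {A, C, D, F, H, J, K}; {F, G}⁺ = {A, C, F, G, J} — none reach the full schema.
{G, H, J}⁺: G→A adds A; HJ→ACK adds C, K; HK→CDF adds D, F → {A, C, D, F, G, H, J, K}. Minimal: {H, J}⁺ = {A, C, D, F, H, J, K}; {G, J}⁺ = {A, G, J}; {G, H}⁺ = {A, G, H} — none reach the full schema.
{G, H, K}⁺: HK→CDF adds C, D, F; G→A adds A; F→CJ adds J → {A, C, D, F, G, H, J, K}. Minimal: {H, K}⁺ = {A, C, D, F, H, J, K}; {G, K}⁺ = {A, G, K}; {G, H}⁺ = {A, G, H} — none reach the full schema.
Any other superkey contains one of these as a subset, so there are no further candidate keys.

{D, G, K}, {F, G, H}, {G, H, J}, {G, H, K}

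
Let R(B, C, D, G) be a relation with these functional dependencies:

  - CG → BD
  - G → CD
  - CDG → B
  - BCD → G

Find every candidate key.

(G), (B, C, D)

{G}⁺: G→CD adds C, D; CDG→B adds B → {B, C, D, G}.
{B, C, D}⁺: BCD→G adds G → {B, C, D, G}. Minimal: {C, D}⁺ = {C, D}; {B, D}⁺ = {B, D}; {B, C}⁺ = {B, C} — none reach the full schema.
Any other superkey contains one of these as a subset, so there are no further candidate keys.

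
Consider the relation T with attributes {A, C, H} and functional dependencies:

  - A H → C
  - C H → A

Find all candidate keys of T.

AH, CH

Attribute H never appears on the right-hand side of any dependency, so H must belong to every candidate key.
{H}⁺ = {H}, which is not all of the schema, so we must add further attributes.
{A, H}⁺: AH→C adds C → {A, C, H}. Minimal: {H}⁺ = {H}; {A}⁺ = {A} — none reach the full schema.
{C, H}⁺: CH→A adds A → {A, C, H}. Minimal: {H}⁺ = {H}; {C}⁺ = {C} — none reach the full schema.
Any other superkey contains one of these as a subset, so there are no further candidate keys.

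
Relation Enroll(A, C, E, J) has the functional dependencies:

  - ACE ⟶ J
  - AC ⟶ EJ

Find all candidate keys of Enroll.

(A, C)

Attributes A, C never appear on any right-hand side, so every candidate key must contain {A, C}.
{A, C}⁺ = {A, C, E, J}, which is all of the schema, so {A, C} is the only candidate key.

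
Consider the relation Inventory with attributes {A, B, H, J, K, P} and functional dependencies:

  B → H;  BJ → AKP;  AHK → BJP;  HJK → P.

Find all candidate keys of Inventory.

{B, J}⁺: B→H adds H; BJ→AKP adds A, K, P → {A, B, H, J, K, P}.
{A, B, K}⁺: B→H adds H; AHK→BJP adds J, P → {A, B, H, J, K, P}.
{A, H, K}⁺: AHK→BJP adds B, J, P → {A, B, H, J, K, P}.

{B, J}, {A, B, K}, {A, H, K}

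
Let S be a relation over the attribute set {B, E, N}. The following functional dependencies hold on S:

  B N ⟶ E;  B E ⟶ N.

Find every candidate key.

Attribute B never appears on the right-hand side of any dependency, so B must belong to every candidate key.
{B}⁺ = {B}, which is not all of the schema, so we must add further attributes.
{B, E}⁺: BE→N adds N → {B, E, N}. Minimal: {E}⁺ = {E}; {B}⁺ = {B} — none reach the full schema.
{B, N}⁺: BN→E adds E → {B, E, N}. Minimal: {N}⁺ = {N}; {B}⁺ = {B} — none reach the full schema.

{B, E}; {B, N}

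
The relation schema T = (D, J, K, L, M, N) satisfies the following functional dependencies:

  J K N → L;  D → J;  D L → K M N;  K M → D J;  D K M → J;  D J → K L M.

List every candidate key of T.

(D); (K, M)

{D}⁺: D→J adds J; DJ→KLM adds K, L, M; DL→KMN adds N → {D, J, K, L, M, N}.
{K, M}⁺: KM→DJ adds D, J; DJ→KLM adds L; DL→KMN adds N → {D, J, K, L, M, N}. Minimal: {M}⁺ = {M}; {K}⁺ = {K} — none reach the full schema.
Any other superkey contains one of these as a subset, so there are no further candidate keys.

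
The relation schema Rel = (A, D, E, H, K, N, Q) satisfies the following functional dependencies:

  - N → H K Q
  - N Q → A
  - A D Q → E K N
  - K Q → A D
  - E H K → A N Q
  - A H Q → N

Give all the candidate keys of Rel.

(N), (K, Q), (A, D, Q), (A, H, Q), (E, H, K)

{N}⁺: N→HKQ adds H, K, Q; NQ→A adds A; KQ→AD adds D; ADQ→EKN adds E → {A, D, E, H, K, N, Q}.
{K, Q}⁺: KQ→AD adds A, D; ADQ→EKN adds E, N; N→HKQ adds H → {A, D, E, H, K, N, Q}. Minimal: {Q}⁺ = {Q}; {K}⁺ = {K} — none reach the full schema.
{A, D, Q}⁺: ADQ→EKN adds E, K, N; N→HKQ adds H → {A, D, E, H, K, N, Q}. Minimal: {D, Q}⁺ = {D, Q}; {A, Q}⁺ = {A, Q}; {A, D}⁺ = {A, D} — none reach the full schema.
{A, H, Q}⁺: AHQ→N adds N; N→HKQ adds K; KQ→AD adds D; ADQ→EKN adds E → {A, D, E, H, K, N, Q}. Minimal: {H, Q}⁺ = {H, Q}; {A, Q}⁺ = {A, Q}; {A, H}⁺ = {A, H} — none reach the full schema.
{E, H, K}⁺: EHK→ANQ adds A, N, Q; KQ→AD adds D → {A, D, E, H, K, N, Q}. Minimal: {H, K}⁺ = {H, K}; {E, K}⁺ = {E, K}; {E, H}⁺ = {E, H} — none reach the full schema.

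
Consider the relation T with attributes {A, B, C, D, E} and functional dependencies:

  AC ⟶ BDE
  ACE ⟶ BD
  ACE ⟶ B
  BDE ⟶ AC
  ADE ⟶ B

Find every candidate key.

(A, C), (A, D, E), (B, D, E)

{A, C}⁺: AC→BDE adds B, D, E → {A, B, C, D, E}. Minimal: {C}⁺ = {C}; {A}⁺ = {A} — none reach the full schema.
{A, D, E}⁺: ADE→B adds B; BDE→AC adds C → {A, B, C, D, E}. Minimal: {D, E}⁺ = {D, E}; {A, E}⁺ = {A, E}; {A, D}⁺ = {A, D} — none reach the full schema.
{B, D, E}⁺: BDE→AC adds A, C → {A, B, C, D, E}. Minimal: {D, E}⁺ = {D, E}; {B, E}⁺ = {B, E}; {B, D}⁺ = {B, D} — none reach the full schema.
Any other superkey contains one of these as a subset, so there are no further candidate keys.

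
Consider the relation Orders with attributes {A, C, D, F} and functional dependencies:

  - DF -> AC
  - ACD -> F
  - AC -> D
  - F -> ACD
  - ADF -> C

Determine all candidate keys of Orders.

{F}⁺: F→ACD adds A, C, D → {A, C, D, F}.
{A, C}⁺: AC→D adds D; ACD→F adds F → {A, C, D, F}.
Any other superkey contains one of these as a subset, so there are no further candidate keys.

{F}, {A, C}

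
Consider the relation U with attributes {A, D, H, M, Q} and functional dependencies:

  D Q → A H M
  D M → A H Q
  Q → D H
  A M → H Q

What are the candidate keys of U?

(Q), (A, M), (D, M)

{Q}⁺: Q→DH adds D, H; DQ→AHM adds A, M → {A, D, H, M, Q}.
{A, M}⁺: AM→HQ adds H, Q; Q→DH adds D → {A, D, H, M, Q}. Minimal: {M}⁺ = {M}; {A}⁺ = {A} — none reach the full schema.
{D, M}⁺: DM→AHQ adds A, H, Q → {A, D, H, M, Q}. Minimal: {M}⁺ = {M}; {D}⁺ = {D} — none reach the full schema.
Any other superkey contains one of these as a subset, so there are no further candidate keys.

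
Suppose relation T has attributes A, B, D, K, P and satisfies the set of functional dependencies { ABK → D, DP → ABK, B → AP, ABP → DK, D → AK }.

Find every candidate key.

{B}⁺: B→AP adds A, P; ABP→DK adds D, K → {A, B, D, K, P}.
{D, P}⁺: DP→ABK adds A, B, K → {A, B, D, K, P}.

B, DP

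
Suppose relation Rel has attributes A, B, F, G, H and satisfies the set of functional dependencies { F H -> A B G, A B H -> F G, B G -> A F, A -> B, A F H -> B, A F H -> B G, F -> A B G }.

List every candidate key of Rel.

Attribute H never appears on the right-hand side of any dependency, so H must belong to every candidate key.
{H}⁺ = {H}, which is not all of the schema, so we must add further attributes.
{A, H}⁺: A→B adds B; ABH→FG adds F, G → {A, B, F, G, H}. Minimal: {H}⁺ = {H}; {A}⁺ = {A, B} — none reach the full schema.
{F, H}⁺: FH→ABG adds A, B, G → {A, B, F, G, H}. Minimal: {H}⁺ = {H}; {F}⁺ = {A, B, F, G} — none reach the full schema.
{B, G, H}⁺: BG→AF adds A, F → {A, B, F, G, H}. Minimal: {G, H}⁺ = {G, H}; {B, H}⁺ = {B, H}; {B, G}⁺ = {A, B, F, G} — none reach the full schema.
Any other superkey contains one of these as a subset, so there are no further candidate keys.

(A, H), (F, H), (B, G, H)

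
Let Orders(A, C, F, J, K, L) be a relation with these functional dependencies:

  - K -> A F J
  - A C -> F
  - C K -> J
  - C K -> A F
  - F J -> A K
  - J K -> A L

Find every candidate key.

CK; ACJ; CFJ

Attribute C never appears on the right-hand side of any dependency, so C must belong to every candidate key.
{C}⁺ = {C}, which is not all of the schema, so we must add further attributes.
{C, K}⁺: K→AFJ adds A, F, J; JK→AL adds L → {A, C, F, J, K, L}. Minimal: {K}⁺ = {A, F, J, K, L}; {C}⁺ = {C} — none reach the full schema.
{A, C, J}⁺: AC→F adds F; FJ→AK adds K; JK→AL adds L → {A, C, F, J, K, L}. Minimal: {C, J}⁺ = {C, J}; {A, J}⁺ = {A, J}; {A, C}⁺ = {A, C, F} — none reach the full schema.
{C, F, J}⁺: FJ→AK adds A, K; JK→AL adds L → {A, C, F, J, K, L}. Minimal: {F, J}⁺ = {A, F, J, K, L}; {C, J}⁺ = {C, J}; {C, F}⁺ = {C, F} — none reach the full schema.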